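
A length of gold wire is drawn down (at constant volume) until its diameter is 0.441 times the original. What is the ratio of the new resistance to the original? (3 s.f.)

Volume constant ⇒ L' = L/r² with r = 0.441. R' = ρL'/A' = ρ(L/r²)/(πr²d₀²/4) = R/r⁴.
Factor = 26.4

26.4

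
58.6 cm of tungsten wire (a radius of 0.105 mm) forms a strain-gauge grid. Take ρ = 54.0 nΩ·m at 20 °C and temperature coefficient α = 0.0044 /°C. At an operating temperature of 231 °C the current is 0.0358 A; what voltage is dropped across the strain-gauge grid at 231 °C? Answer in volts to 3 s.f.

0.0631 V

ρ = 54.0 nΩ·m = 5.40×10^-8 Ω·m
A = πr² = π(1.0500e-04 m)² = 3.464e-08 m²
R₍20₎ = ρL/A = (5.40×10^-8)(0.586)/(3.464e-08) = 0.9136 Ω
R₍231₎ = R₍20₎(1 + αΔT) = 0.9136 × (1 + 0.0044×211) = 1.762 Ω
V = IR = 0.0358 × 1.762 = 0.0631 V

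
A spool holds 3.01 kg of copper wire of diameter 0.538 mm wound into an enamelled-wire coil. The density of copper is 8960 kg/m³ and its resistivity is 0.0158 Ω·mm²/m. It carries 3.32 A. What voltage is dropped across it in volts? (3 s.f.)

341 V

ρ = 0.0158 Ω·mm²/m = 1.58×10^-8 Ω·m
A = π(d/2)² = π(2.6900e-04 m)² = 2.2733e-07 m²
L = m/(density·A) = 3.01/(8960×2.2733e-07) = 1478 m
R = ρL/A = (1.58×10^-8)(1478)/(2.2733e-07) = 102.7 Ω
V = IR = 3.32 × 102.7 = 341 V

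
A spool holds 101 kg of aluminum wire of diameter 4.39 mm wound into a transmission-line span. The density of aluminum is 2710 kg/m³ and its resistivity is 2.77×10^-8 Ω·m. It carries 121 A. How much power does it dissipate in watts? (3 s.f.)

A = π(d/2)² = π(2.1950e-03 m)² = 1.5136e-05 m²
L = m/(density·A) = 101/(2710×1.5136e-05) = 2462 m
R = ρL/A = (2.77×10^-8)(2462)/(1.5136e-05) = 4.506 Ω
P = I²R = (121)² × 4.506 = 66000 W

66000 W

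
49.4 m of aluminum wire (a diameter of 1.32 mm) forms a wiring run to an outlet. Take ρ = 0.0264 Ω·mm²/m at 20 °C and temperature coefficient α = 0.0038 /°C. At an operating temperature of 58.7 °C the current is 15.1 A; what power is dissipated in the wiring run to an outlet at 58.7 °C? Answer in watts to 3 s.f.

249 W

ρ = 0.0264 Ω·mm²/m = 2.64×10^-8 Ω·m
A = π(d/2)² = π(6.6000e-04 m)² = 1.368e-06 m²
R₍20₎ = ρL/A = (2.64×10^-8)(49.4)/(1.368e-06) = 0.953 Ω
R₍58.7₎ = R₍20₎(1 + αΔT) = 0.953 × (1 + 0.0038×38.7) = 1.093 Ω
P = I²R = (15.1)² × 1.093 = 249 W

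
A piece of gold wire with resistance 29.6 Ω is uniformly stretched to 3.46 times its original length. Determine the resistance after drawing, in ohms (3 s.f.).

354 Ω

Volume constant ⇒ A' = A/k with k = 3.46. R' = ρ(kL)/(A/k) = k²R.
R' = 11.97 × 29.6 = 354 Ω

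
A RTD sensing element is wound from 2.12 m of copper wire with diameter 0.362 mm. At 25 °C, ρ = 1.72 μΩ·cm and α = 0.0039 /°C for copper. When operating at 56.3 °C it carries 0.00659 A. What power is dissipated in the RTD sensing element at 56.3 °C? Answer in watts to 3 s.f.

ρ = 1.72 μΩ·cm = 1.72×10^-8 Ω·m
A = π(d/2)² = π(1.8100e-04 m)² = 1.029e-07 m²
R₍25₎ = ρL/A = (1.72×10^-8)(2.12)/(1.029e-07) = 0.3543 Ω
R₍56.3₎ = R₍25₎(1 + αΔT) = 0.3543 × (1 + 0.0039×31.3) = 0.3975 Ω
P = I²R = (0.00659)² × 0.3975 = 1.73×10^-5 W

1.73×10^-5 W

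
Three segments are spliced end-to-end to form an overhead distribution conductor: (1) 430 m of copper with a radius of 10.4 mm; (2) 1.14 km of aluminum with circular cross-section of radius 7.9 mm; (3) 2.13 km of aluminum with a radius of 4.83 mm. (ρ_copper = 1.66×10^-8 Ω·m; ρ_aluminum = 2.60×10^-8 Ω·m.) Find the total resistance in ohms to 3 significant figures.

0.928 Ω

Seg 1: A = πr² = π(1.0400e-02 m)² = 3.398e-04 m²
R_1 = (1.66×10^-8)(430)/(3.398e-04) = 0.02101 Ω
Seg 2: A = πr² = π(7.9000e-03 m)² = 1.961e-04 m²
R_2 = (2.60×10^-8)(1140)/(1.961e-04) = 0.1512 Ω
Seg 3: A = πr² = π(4.8300e-03 m)² = 7.329e-05 m²
R_3 = (2.60×10^-8)(2130)/(7.329e-05) = 0.7556 Ω
R_total = R_1 + R_2 + R_3 = 0.928 Ω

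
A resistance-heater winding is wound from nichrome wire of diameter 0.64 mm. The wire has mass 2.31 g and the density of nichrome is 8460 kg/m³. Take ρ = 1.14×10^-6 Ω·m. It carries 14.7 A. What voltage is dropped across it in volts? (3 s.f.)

44.2 V

A = π(d/2)² = π(3.2000e-04 m)² = 3.2170e-07 m²
L = m/(density·A) = 0.00231/(8460×3.2170e-07) = 0.8488 m
R = ρL/A = (1.14×10^-6)(0.8488)/(3.2170e-07) = 3.008 Ω
V = IR = 14.7 × 3.008 = 44.2 V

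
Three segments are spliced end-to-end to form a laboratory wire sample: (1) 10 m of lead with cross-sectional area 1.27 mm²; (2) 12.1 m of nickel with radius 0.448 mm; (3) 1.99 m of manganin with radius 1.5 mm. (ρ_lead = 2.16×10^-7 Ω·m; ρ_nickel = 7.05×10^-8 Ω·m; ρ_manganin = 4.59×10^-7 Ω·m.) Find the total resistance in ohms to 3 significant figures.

Seg 1: A = 1.27 mm² = 1.270e-06 m²
R_1 = (2.16×10^-7)(10)/(1.270e-06) = 1.701 Ω
Seg 2: A = πr² = π(4.4800e-04 m)² = 6.305e-07 m²
R_2 = (7.05×10^-8)(12.1)/(6.305e-07) = 1.353 Ω
Seg 3: A = πr² = π(1.5000e-03 m)² = 7.069e-06 m²
R_3 = (4.59×10^-7)(1.99)/(7.069e-06) = 0.1292 Ω
R_total = R_1 + R_2 + R_3 = 3.18 Ω

3.18 Ω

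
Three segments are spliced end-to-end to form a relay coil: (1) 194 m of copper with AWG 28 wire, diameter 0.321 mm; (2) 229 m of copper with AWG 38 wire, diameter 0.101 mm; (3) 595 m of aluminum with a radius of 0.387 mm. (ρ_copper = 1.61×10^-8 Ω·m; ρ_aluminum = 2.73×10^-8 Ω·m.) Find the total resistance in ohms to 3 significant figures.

Seg 1: A = π(0.321/2 mm)² = π(1.6050e-04 m)² = 8.093e-08 m²
R_1 = (1.61×10^-8)(194)/(8.093e-08) = 38.59 Ω
Seg 2: A = π(0.101/2 mm)² = π(5.0500e-05 m)² = 8.012e-09 m²
R_2 = (1.61×10^-8)(229)/(8.012e-09) = 460.2 Ω
Seg 3: A = πr² = π(3.8700e-04 m)² = 4.705e-07 m²
R_3 = (2.73×10^-8)(595)/(4.705e-07) = 34.52 Ω
R_total = R_1 + R_2 + R_3 = 533 Ω

533 Ω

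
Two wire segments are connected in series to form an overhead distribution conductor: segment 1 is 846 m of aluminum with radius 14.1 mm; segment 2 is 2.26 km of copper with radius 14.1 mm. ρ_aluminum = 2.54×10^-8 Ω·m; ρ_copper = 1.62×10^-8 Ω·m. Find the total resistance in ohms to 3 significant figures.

Segment 1: A = πr² = π(1.4100e-02 m)² = 6.246e-04 m²
R₁ = ρL/A = (2.54×10^-8)(846)/(6.246e-04) = 0.0344 Ω
R₂ = (1.62×10^-8)(2260)/(6.246e-04) = 0.05862 Ω
R = R₁ + R₂ = 0.0930 Ω

0.0930 Ω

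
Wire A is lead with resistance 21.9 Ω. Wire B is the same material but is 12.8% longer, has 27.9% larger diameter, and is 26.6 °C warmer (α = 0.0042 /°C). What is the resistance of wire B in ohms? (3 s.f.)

R ∝ ρL/d² with ρ ∝ (1+αΔT), so R_B/R_A = (1 + 12.8/100) × (1 + 27.9/100)⁻² × (1 + 0.0042×26.6)
= 1.128 × 0.6113 × 1.112 = 0.7666
R_B = 0.7666 × 21.9 = 16.8 Ω

16.8 Ω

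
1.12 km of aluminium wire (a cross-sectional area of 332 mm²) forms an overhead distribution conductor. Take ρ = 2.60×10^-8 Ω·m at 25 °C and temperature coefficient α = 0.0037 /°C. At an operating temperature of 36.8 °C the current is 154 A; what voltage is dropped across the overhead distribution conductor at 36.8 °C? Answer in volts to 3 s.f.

A = 332 mm² = 3.320e-04 m²
R₍25₎ = ρL/A = (2.60×10^-8)(1120)/(3.320e-04) = 0.08771 Ω
R₍36.8₎ = R₍25₎(1 + αΔT) = 0.08771 × (1 + 0.0037×11.8) = 0.09154 Ω
V = IR = 154 × 0.09154 = 14.1 V

14.1 V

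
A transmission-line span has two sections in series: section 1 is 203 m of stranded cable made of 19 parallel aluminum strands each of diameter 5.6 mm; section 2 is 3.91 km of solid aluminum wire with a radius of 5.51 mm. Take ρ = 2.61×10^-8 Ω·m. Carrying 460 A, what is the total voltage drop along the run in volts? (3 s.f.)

497 V

Section 1: A_strand = π(2.8000e-03)² = 2.463e-05 m²; R₁ = ρL/(N·A_s) = (2.61×10^-8)(203)/(19×2.463e-05) = 0.01132 Ω
Section 2: A = πr² = π(5.5100e-03 m)² = 9.538e-05 m²
R₂ = (2.61×10^-8)(3910)/(9.538e-05) = 1.07 Ω
R = R₁ + R₂ = 1.081 Ω
V = IR = 460 × 1.081 = 497 V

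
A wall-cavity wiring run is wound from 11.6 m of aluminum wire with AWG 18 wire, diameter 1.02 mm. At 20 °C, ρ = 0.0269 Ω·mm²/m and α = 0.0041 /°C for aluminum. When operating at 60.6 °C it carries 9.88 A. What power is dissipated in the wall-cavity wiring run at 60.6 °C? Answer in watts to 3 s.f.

43.5 W

ρ = 0.0269 Ω·mm²/m = 2.69×10^-8 Ω·m
A = π(1.02/2 mm)² = π(5.1000e-04 m)² = 8.171e-07 m²
R₍20₎ = ρL/A = (2.69×10^-8)(11.6)/(8.171e-07) = 0.3819 Ω
R₍60.6₎ = R₍20₎(1 + αΔT) = 0.3819 × (1 + 0.0041×40.6) = 0.4454 Ω
P = I²R = (9.88)² × 0.4454 = 43.5 W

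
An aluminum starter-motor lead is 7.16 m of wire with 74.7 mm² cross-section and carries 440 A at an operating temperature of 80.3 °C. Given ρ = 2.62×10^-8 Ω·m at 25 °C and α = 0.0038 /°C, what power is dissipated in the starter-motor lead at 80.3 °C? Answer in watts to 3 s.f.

588 W

A = 74.7 mm² = 7.470e-05 m²
R₍25₎ = ρL/A = (2.62×10^-8)(7.16)/(7.470e-05) = 0.002511 Ω
R₍80.3₎ = R₍25₎(1 + αΔT) = 0.002511 × (1 + 0.0038×55.3) = 0.003039 Ω
P = I²R = (440)² × 0.003039 = 588 W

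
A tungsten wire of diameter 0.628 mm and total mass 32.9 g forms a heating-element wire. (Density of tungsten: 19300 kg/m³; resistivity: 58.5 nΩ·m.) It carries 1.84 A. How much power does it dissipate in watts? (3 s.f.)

ρ = 58.5 nΩ·m = 5.85×10^-8 Ω·m
A = π(d/2)² = π(3.1400e-04 m)² = 3.0975e-07 m²
L = m/(density·A) = 0.0329/(19300×3.0975e-07) = 5.503 m
R = ρL/A = (5.85×10^-8)(5.503)/(3.0975e-07) = 1.039 Ω
P = I²R = (1.84)² × 1.039 = 3.52 W

3.52 W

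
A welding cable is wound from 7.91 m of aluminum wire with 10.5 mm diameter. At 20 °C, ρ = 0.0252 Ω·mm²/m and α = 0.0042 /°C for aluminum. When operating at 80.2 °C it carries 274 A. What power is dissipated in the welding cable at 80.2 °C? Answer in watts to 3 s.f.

217 W

ρ = 0.0252 Ω·mm²/m = 2.52×10^-8 Ω·m
A = π(d/2)² = π(5.2500e-03 m)² = 8.659e-05 m²
R₍20₎ = ρL/A = (2.52×10^-8)(7.91)/(8.659e-05) = 0.002302 Ω
R₍80.2₎ = R₍20₎(1 + αΔT) = 0.002302 × (1 + 0.0042×60.2) = 0.002884 Ω
P = I²R = (274)² × 0.002884 = 217 W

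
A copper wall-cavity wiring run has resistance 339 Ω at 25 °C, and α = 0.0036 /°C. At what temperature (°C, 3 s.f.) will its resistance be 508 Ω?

R = R₀(1 + α(T − T₀)) ⇒ T = T₀ + (R/R₀ − 1)/α
T = 25 + (508/339 − 1)/0.0036 = 25 + (0.4985)/0.0036 = 163 °C

163 °C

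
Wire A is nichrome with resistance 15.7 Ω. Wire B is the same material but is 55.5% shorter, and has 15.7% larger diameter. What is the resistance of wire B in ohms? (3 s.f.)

R ∝ L/d², so R_B/R_A = (1 − 55.5/100) × (1 + 15.7/100)⁻²
= 0.445 × 0.747 = 0.3324
R_B = 0.3324 × 15.7 = 5.22 Ω

5.22 Ω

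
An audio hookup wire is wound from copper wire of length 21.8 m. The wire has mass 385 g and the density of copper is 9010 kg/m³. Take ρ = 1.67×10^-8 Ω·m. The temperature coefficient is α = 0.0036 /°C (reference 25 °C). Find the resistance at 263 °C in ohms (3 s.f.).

A = m/(density·L) = 0.385/(9010×21.8) = 1.9601e-06 m²
R = ρL/A = (1.67×10^-8)(21.8)/(1.9601e-06) = 0.1857 Ω
R(263 °C) = 0.1857 × (1 + 0.0036×238) = 0.345 Ω

0.345 Ω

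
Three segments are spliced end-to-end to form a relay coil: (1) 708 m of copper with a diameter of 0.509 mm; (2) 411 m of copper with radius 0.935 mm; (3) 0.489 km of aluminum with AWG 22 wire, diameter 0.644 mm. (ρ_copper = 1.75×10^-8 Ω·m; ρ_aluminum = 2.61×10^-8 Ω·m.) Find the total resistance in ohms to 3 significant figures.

103 Ω

Seg 1: A = π(d/2)² = π(2.5450e-04 m)² = 2.035e-07 m²
R_1 = (1.75×10^-8)(708)/(2.035e-07) = 60.89 Ω
Seg 2: A = πr² = π(9.3500e-04 m)² = 2.746e-06 m²
R_2 = (1.75×10^-8)(411)/(2.746e-06) = 2.619 Ω
Seg 3: A = π(0.644/2 mm)² = π(3.2200e-04 m)² = 3.257e-07 m²
R_3 = (2.61×10^-8)(489)/(3.257e-07) = 39.18 Ω
R_total = R_1 + R_2 + R_3 = 103 Ω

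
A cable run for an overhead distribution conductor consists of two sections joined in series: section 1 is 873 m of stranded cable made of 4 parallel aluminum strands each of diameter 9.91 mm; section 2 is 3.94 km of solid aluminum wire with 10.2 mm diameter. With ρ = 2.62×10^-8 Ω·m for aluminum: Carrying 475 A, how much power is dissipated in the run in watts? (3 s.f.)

Section 1: A_strand = π(4.9550e-03)² = 7.713e-05 m²; R₁ = ρL/(N·A_s) = (2.62×10^-8)(873)/(4×7.713e-05) = 0.07413 Ω
Section 2: A = π(d/2)² = π(5.1000e-03 m)² = 8.171e-05 m²
R₂ = (2.62×10^-8)(3940)/(8.171e-05) = 1.263 Ω
R = R₁ + R₂ = 1.337 Ω
P = I²R = (475)² × 1.337 = 3.02×10^5 W

3.02×10^5 W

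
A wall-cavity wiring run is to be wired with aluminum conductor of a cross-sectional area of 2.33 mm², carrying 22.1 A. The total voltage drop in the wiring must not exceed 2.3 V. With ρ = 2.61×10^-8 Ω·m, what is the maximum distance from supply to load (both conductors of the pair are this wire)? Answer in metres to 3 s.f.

A = 2.33 mm² = 2.330e-06 m²
L_max = V_max·A/(2·ρI) = (2.3)(2.330e-06)/(2×2.61×10^-8×22.1) = 4.65 m

4.65 m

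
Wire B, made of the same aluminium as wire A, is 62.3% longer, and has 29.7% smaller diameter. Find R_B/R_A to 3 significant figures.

3.28

R ∝ L/d², so R_B/R_A = (1 + 62.3/100) × (1 − 29.7/100)⁻²
= 1.623 × 2.023 = 3.28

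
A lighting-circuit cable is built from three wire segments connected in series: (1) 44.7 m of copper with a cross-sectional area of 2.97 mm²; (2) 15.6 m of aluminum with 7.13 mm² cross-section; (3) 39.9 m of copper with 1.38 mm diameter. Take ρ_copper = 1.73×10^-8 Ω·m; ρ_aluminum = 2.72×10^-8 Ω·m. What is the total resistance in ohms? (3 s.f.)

0.781 Ω

Seg 1: A = 2.97 mm² = 2.970e-06 m²
R_1 = (1.73×10^-8)(44.7)/(2.970e-06) = 0.2604 Ω
Seg 2: A = 7.13 mm² = 7.130e-06 m²
R_2 = (2.72×10^-8)(15.6)/(7.130e-06) = 0.05951 Ω
Seg 3: A = π(d/2)² = π(6.9000e-04 m)² = 1.496e-06 m²
R_3 = (1.73×10^-8)(39.9)/(1.496e-06) = 0.4615 Ω
R_total = R_1 + R_2 + R_3 = 0.781 Ω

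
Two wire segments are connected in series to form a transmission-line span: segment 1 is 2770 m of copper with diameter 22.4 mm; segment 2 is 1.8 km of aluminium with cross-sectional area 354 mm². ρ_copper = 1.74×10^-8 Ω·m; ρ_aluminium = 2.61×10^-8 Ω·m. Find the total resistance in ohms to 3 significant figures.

Segment 1: A = π(d/2)² = π(1.1200e-02 m)² = 3.941e-04 m²
R₁ = ρL/A = (1.74×10^-8)(2770)/(3.941e-04) = 0.1223 Ω
Segment 2: A = 354 mm² = 3.540e-04 m²
R₂ = (2.61×10^-8)(1800)/(3.540e-04) = 0.1327 Ω
R = R₁ + R₂ = 0.255 Ω

0.255 Ω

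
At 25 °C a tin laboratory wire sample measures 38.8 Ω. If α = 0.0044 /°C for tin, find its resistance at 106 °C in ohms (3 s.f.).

ΔT = 106 − 25 = 81 °C
R = R₀(1 + αΔT) = 38.8 × (1 + 0.0044×81) = 38.8 × 1.356 = 52.6 Ω

52.6 Ω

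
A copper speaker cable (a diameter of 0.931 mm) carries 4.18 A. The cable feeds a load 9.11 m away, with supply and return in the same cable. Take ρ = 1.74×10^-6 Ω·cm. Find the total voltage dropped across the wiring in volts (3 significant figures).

ρ = 1.74×10^-6 Ω·cm = 1.74×10^-8 Ω·m
A = π(d/2)² = π(4.6550e-04 m)² = 6.808e-07 m²
Total conductor length (both ways) L = 2 × 9.11 = 18.22 m
R = ρL/A = (1.74×10^-8)(18.22)/(6.808e-07) = 0.4657 Ω
V = IR = 4.18 × 0.4657 = 1.95 V

1.95 V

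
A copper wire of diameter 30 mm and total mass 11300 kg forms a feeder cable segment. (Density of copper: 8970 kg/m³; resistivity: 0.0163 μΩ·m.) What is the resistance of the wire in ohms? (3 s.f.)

0.0411 Ω

ρ = 0.0163 μΩ·m = 1.63×10^-8 Ω·m
A = π(d/2)² = π(1.5000e-02 m)² = 7.0686e-04 m²
L = m/(density·A) = 11300/(8970×7.0686e-04) = 1782 m
R = ρL/A = (1.63×10^-8)(1782)/(7.0686e-04) = 0.0411 Ω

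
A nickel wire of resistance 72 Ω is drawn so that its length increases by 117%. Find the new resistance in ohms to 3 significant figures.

339 Ω

k = 1 + 117/100 = 2.17; volume constant ⇒ A' = A/k, so R' = k²R.
R' = 4.709 × 72 = 339 Ω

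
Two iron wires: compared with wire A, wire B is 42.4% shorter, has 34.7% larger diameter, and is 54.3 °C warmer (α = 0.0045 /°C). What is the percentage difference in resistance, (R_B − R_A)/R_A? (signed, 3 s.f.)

-60.5%

R ∝ ρL/d² with ρ ∝ (1+αΔT), so R_B/R_A = (1 − 42.4/100) × (1 + 34.7/100)⁻² × (1 + 0.0045×54.3)
= 0.576 × 0.5511 × 1.244 = 0.395
(R_B − R_A)/R_A = 0.395 − 1 = -60.5%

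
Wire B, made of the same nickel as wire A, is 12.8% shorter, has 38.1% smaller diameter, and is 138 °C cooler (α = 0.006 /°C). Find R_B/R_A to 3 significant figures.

R ∝ ρL/d² with ρ ∝ (1+αΔT), so R_B/R_A = (1 − 12.8/100) × (1 − 38.1/100)⁻² × (1 − 0.006×138)
= 0.872 × 2.61 × 0.172 = 0.391

0.391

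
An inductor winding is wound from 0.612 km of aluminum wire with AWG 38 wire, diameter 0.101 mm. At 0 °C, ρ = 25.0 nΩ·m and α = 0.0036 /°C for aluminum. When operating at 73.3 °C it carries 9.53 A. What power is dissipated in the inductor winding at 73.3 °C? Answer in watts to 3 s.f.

2.19×10^5 W

ρ = 25.0 nΩ·m = 2.50×10^-8 Ω·m
A = π(0.101/2 mm)² = π(5.0500e-05 m)² = 8.012e-09 m²
R₍0₎ = ρL/A = (2.50×10^-8)(612)/(8.012e-09) = 1910 Ω
R₍73.3₎ = R₍0₎(1 + αΔT) = 1910 × (1 + 0.0036×73.3) = 2414 Ω
P = I²R = (9.53)² × 2414 = 2.19×10^5 W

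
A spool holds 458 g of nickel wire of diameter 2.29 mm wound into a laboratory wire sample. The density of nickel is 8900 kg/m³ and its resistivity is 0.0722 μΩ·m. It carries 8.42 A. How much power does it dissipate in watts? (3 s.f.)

ρ = 0.0722 μΩ·m = 7.22×10^-8 Ω·m
A = π(d/2)² = π(1.1450e-03 m)² = 4.1187e-06 m²
L = m/(density·A) = 0.458/(8900×4.1187e-06) = 12.49 m
R = ρL/A = (7.22×10^-8)(12.49)/(4.1187e-06) = 0.219 Ω
P = I²R = (8.42)² × 0.219 = 15.5 W

15.5 W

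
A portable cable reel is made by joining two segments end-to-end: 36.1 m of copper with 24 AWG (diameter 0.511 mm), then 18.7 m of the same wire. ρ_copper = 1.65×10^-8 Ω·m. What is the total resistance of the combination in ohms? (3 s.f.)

4.41 Ω

Segment 1: A = π(0.511/2 mm)² = π(2.5550e-04 m)² = 2.051e-07 m²
R₁ = ρL/A = (1.65×10^-8)(36.1)/(2.051e-07) = 2.904 Ω
Segment 2: A = π(0.511/2 mm)² = π(2.5550e-04 m)² = 2.051e-07 m²
R₂ = (1.65×10^-8)(18.7)/(2.051e-07) = 1.505 Ω
R = R₁ + R₂ = 4.41 Ω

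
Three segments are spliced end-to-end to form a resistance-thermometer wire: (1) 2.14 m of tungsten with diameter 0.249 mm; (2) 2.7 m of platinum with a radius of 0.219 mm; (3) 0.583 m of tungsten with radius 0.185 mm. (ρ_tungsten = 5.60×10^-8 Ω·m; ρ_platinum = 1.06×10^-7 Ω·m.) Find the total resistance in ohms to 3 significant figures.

4.66 Ω

Seg 1: A = π(d/2)² = π(1.2450e-04 m)² = 4.870e-08 m²
R_1 = (5.60×10^-8)(2.14)/(4.870e-08) = 2.461 Ω
Seg 2: A = πr² = π(2.1900e-04 m)² = 1.507e-07 m²
R_2 = (1.06×10^-7)(2.7)/(1.507e-07) = 1.899 Ω
Seg 3: A = πr² = π(1.8500e-04 m)² = 1.075e-07 m²
R_3 = (5.60×10^-8)(0.583)/(1.075e-07) = 0.3036 Ω
R_total = R_1 + R_2 + R_3 = 4.66 Ω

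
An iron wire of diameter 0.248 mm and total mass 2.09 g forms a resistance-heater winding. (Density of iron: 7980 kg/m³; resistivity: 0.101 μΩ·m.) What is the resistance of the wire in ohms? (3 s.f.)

ρ = 0.101 μΩ·m = 1.01×10^-7 Ω·m
A = π(d/2)² = π(1.2400e-04 m)² = 4.8305e-08 m²
L = m/(density·A) = 0.00209/(7980×4.8305e-08) = 5.422 m
R = ρL/A = (1.01×10^-7)(5.422)/(4.8305e-08) = 11.3 Ω

11.3 Ω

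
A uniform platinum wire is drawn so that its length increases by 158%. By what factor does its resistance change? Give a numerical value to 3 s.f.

6.66

k = 1 + 158/100 = 2.58; volume constant ⇒ A' = A/k, so R' = k²R.
Factor = 6.66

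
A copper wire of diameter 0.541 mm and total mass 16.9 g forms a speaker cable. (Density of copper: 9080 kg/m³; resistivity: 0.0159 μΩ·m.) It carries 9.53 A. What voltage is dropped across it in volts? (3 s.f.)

ρ = 0.0159 μΩ·m = 1.59×10^-8 Ω·m
A = π(d/2)² = π(2.7050e-04 m)² = 2.2987e-07 m²
L = m/(density·A) = 0.0169/(9080×2.2987e-07) = 8.097 m
R = ρL/A = (1.59×10^-8)(8.097)/(2.2987e-07) = 0.5601 Ω
V = IR = 9.53 × 0.5601 = 5.34 V

5.34 V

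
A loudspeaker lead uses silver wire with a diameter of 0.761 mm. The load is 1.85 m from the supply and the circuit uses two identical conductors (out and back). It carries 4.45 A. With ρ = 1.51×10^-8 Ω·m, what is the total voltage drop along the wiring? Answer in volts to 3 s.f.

A = π(d/2)² = π(3.8050e-04 m)² = 4.548e-07 m²
Total conductor length (both ways) L = 2 × 1.85 = 3.7 m
R = ρL/A = (1.51×10^-8)(3.7)/(4.548e-07) = 0.1228 Ω
V = IR = 4.45 × 0.1228 = 0.547 V

0.547 V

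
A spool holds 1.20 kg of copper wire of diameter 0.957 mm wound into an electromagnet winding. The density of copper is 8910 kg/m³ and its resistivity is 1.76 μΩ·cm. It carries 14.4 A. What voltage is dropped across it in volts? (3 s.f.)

66.0 V

ρ = 1.76 μΩ·cm = 1.76×10^-8 Ω·m
A = π(d/2)² = π(4.7850e-04 m)² = 7.1931e-07 m²
L = m/(density·A) = 1.2/(8910×7.1931e-07) = 187.2 m
R = ρL/A = (1.76×10^-8)(187.2)/(7.1931e-07) = 4.581 Ω
V = IR = 14.4 × 4.581 = 66.0 V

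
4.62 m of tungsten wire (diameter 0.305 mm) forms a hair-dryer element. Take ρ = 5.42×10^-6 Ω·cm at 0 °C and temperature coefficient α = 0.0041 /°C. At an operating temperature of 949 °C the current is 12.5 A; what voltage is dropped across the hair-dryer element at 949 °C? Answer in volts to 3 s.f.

ρ = 5.42×10^-6 Ω·cm = 5.42×10^-8 Ω·m
A = π(d/2)² = π(1.5250e-04 m)² = 7.306e-08 m²
R₍0₎ = ρL/A = (5.42×10^-8)(4.62)/(7.306e-08) = 3.427 Ω
R₍949₎ = R₍0₎(1 + αΔT) = 3.427 × (1 + 0.0041×949) = 16.76 Ω
V = IR = 12.5 × 16.76 = 210 V

210 V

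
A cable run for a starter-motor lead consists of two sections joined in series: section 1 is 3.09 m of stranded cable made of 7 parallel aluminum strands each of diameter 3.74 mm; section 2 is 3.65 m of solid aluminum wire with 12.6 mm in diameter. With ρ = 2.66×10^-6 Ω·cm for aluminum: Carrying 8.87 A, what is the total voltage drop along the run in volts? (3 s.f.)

ρ = 2.66×10^-6 Ω·cm = 2.66×10^-8 Ω·m
Section 1: A_strand = π(1.8700e-03)² = 1.099e-05 m²; R₁ = ρL/(N·A_s) = (2.66×10^-8)(3.09)/(7×1.099e-05) = 0.001069 Ω
Section 2: A = π(d/2)² = π(6.3000e-03 m)² = 1.247e-04 m²
R₂ = (2.66×10^-8)(3.65)/(1.247e-04) = 7.787×10^-4 Ω
R = R₁ + R₂ = 0.001847 Ω
V = IR = 8.87 × 0.001847 = 0.0164 V

0.0164 V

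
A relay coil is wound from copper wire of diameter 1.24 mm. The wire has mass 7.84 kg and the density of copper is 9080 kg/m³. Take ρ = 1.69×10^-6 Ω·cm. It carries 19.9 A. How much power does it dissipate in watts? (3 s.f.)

ρ = 1.69×10^-6 Ω·cm = 1.69×10^-8 Ω·m
A = π(d/2)² = π(6.2000e-04 m)² = 1.2076e-06 m²
L = m/(density·A) = 7.84/(9080×1.2076e-06) = 715 m
R = ρL/A = (1.69×10^-8)(715)/(1.2076e-06) = 10.01 Ω
P = I²R = (19.9)² × 10.01 = 3960 W

3960 W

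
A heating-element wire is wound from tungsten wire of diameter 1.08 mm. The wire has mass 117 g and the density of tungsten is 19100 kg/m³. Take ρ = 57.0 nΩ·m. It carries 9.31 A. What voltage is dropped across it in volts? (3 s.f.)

ρ = 57.0 nΩ·m = 5.70×10^-8 Ω·m
A = π(d/2)² = π(5.4000e-04 m)² = 9.1609e-07 m²
L = m/(density·A) = 0.117/(19100×9.1609e-07) = 6.687 m
R = ρL/A = (5.70×10^-8)(6.687)/(9.1609e-07) = 0.4161 Ω
V = IR = 9.31 × 0.4161 = 3.87 V

3.87 V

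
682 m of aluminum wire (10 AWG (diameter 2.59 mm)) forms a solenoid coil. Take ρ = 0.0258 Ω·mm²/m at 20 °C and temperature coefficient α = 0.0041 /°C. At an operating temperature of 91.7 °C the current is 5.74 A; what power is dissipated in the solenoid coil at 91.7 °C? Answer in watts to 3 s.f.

ρ = 0.0258 Ω·mm²/m = 2.58×10^-8 Ω·m
A = π(2.59/2 mm)² = π(1.2950e-03 m)² = 5.269e-06 m²
R₍20₎ = ρL/A = (2.58×10^-8)(682)/(5.269e-06) = 3.34 Ω
R₍91.7₎ = R₍20₎(1 + αΔT) = 3.34 × (1 + 0.0041×71.7) = 4.322 Ω
P = I²R = (5.74)² × 4.322 = 142 W

142 W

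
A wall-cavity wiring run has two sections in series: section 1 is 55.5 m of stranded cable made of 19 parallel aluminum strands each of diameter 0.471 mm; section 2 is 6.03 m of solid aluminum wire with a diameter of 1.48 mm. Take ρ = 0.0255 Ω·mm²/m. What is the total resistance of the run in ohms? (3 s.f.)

ρ = 0.0255 Ω·mm²/m = 2.55×10^-8 Ω·m
Section 1: A_strand = π(2.3550e-04)² = 1.742e-07 m²; R₁ = ρL/(N·A_s) = (2.55×10^-8)(55.5)/(19×1.742e-07) = 0.4275 Ω
Section 2: A = π(d/2)² = π(7.4000e-04 m)² = 1.720e-06 m²
R₂ = (2.55×10^-8)(6.03)/(1.720e-06) = 0.08938 Ω
R = R₁ + R₂ = 0.517 Ω

0.517 Ω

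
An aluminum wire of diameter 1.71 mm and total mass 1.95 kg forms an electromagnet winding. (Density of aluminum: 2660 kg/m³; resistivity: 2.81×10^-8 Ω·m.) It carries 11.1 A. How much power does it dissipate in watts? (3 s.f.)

481 W

A = π(d/2)² = π(8.5500e-04 m)² = 2.2966e-06 m²
L = m/(density·A) = 1.95/(2660×2.2966e-06) = 319.2 m
R = ρL/A = (2.81×10^-8)(319.2)/(2.2966e-06) = 3.906 Ω
P = I²R = (11.1)² × 3.906 = 481 W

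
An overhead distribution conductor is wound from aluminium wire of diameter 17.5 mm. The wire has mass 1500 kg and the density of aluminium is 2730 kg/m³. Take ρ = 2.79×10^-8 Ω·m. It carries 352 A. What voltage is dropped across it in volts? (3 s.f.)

93.3 V

A = π(d/2)² = π(8.7500e-03 m)² = 2.4053e-04 m²
L = m/(density·A) = 1500/(2730×2.4053e-04) = 2284 m
R = ρL/A = (2.79×10^-8)(2284)/(2.4053e-04) = 0.265 Ω
V = IR = 352 × 0.265 = 93.3 V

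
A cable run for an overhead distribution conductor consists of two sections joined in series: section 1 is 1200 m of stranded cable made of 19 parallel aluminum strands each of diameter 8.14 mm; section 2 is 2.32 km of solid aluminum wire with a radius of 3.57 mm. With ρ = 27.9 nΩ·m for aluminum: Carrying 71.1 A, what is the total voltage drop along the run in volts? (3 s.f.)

117 V

ρ = 27.9 nΩ·m = 2.79×10^-8 Ω·m
Section 1: A_strand = π(4.0700e-03)² = 5.204e-05 m²; R₁ = ρL/(N·A_s) = (2.79×10^-8)(1200)/(19×5.204e-05) = 0.03386 Ω
Section 2: A = πr² = π(3.5700e-03 m)² = 4.004e-05 m²
R₂ = (2.79×10^-8)(2320)/(4.004e-05) = 1.617 Ω
R = R₁ + R₂ = 1.65 Ω
V = IR = 71.1 × 1.65 = 117 V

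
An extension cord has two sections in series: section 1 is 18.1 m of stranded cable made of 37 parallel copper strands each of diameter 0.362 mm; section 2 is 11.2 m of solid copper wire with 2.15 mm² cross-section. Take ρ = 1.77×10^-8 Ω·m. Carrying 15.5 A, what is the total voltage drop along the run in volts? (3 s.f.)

2.73 V

Section 1: A_strand = π(1.8100e-04)² = 1.029e-07 m²; R₁ = ρL/(N·A_s) = (1.77×10^-8)(18.1)/(37×1.029e-07) = 0.08413 Ω
Section 2: A = 2.15 mm² = 2.150e-06 m²
R₂ = (1.77×10^-8)(11.2)/(2.150e-06) = 0.0922 Ω
R = R₁ + R₂ = 0.1763 Ω
V = IR = 15.5 × 0.1763 = 2.73 V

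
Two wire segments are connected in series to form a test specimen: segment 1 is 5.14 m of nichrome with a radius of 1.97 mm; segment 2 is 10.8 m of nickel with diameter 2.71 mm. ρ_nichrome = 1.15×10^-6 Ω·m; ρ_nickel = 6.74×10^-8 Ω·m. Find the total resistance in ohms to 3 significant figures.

Segment 1: A = πr² = π(1.9700e-03 m)² = 1.219e-05 m²
R₁ = ρL/A = (1.15×10^-6)(5.14)/(1.219e-05) = 0.4848 Ω
Segment 2: A = π(d/2)² = π(1.3550e-03 m)² = 5.768e-06 m²
R₂ = (6.74×10^-8)(10.8)/(5.768e-06) = 0.1262 Ω
R = R₁ + R₂ = 0.611 Ω

0.611 Ω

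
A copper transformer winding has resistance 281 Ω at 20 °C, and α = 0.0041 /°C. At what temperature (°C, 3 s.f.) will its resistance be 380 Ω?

R = R₀(1 + α(T − T₀)) ⇒ T = T₀ + (R/R₀ − 1)/α
T = 20 + (380/281 − 1)/0.0041 = 20 + (0.3523)/0.0041 = 106 °C

106 °C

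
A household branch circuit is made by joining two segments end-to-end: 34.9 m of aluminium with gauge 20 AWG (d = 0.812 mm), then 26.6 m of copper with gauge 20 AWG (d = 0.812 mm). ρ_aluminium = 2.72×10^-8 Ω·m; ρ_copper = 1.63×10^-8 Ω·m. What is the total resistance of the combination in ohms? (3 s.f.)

2.67 Ω

Segment 1: A = π(0.812/2 mm)² = π(4.0600e-04 m)² = 5.178e-07 m²
R₁ = ρL/A = (2.72×10^-8)(34.9)/(5.178e-07) = 1.833 Ω
R₂ = (1.63×10^-8)(26.6)/(5.178e-07) = 0.8373 Ω
R = R₁ + R₂ = 2.67 Ω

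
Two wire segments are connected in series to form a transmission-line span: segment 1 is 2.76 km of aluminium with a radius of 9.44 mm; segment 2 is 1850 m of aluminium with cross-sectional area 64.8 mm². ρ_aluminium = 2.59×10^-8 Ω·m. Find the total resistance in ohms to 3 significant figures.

Segment 1: A = πr² = π(9.4400e-03 m)² = 2.800e-04 m²
R₁ = ρL/A = (2.59×10^-8)(2760)/(2.800e-04) = 0.2553 Ω
Segment 2: A = 64.8 mm² = 6.480e-05 m²
R₂ = (2.59×10^-8)(1850)/(6.480e-05) = 0.7394 Ω
R = R₁ + R₂ = 0.995 Ω

0.995 Ω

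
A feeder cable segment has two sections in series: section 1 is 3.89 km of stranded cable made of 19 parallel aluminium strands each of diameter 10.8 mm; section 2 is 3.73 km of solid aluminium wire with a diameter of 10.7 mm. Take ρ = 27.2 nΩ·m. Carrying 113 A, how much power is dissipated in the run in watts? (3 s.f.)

15200 W

ρ = 27.2 nΩ·m = 2.72×10^-8 Ω·m
Section 1: A_strand = π(5.4000e-03)² = 9.161e-05 m²; R₁ = ρL/(N·A_s) = (2.72×10^-8)(3890)/(19×9.161e-05) = 0.06079 Ω
Section 2: A = π(d/2)² = π(5.3500e-03 m)² = 8.992e-05 m²
R₂ = (2.72×10^-8)(3730)/(8.992e-05) = 1.128 Ω
R = R₁ + R₂ = 1.189 Ω
P = I²R = (113)² × 1.189 = 15200 W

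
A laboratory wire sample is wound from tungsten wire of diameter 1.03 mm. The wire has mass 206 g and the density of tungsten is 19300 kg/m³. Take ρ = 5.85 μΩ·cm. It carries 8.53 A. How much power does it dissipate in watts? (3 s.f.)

ρ = 5.85 μΩ·cm = 5.85×10^-8 Ω·m
A = π(d/2)² = π(5.1500e-04 m)² = 8.3323e-07 m²
L = m/(density·A) = 0.206/(19300×8.3323e-07) = 12.81 m
R = ρL/A = (5.85×10^-8)(12.81)/(8.3323e-07) = 0.8994 Ω
P = I²R = (8.53)² × 0.8994 = 65.4 W

65.4 W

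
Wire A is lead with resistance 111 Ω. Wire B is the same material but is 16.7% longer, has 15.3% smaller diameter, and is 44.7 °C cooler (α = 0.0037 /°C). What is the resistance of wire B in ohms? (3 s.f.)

151 Ω

R ∝ ρL/d² with ρ ∝ (1+αΔT), so R_B/R_A = (1 + 16.7/100) × (1 − 15.3/100)⁻² × (1 − 0.0037×44.7)
= 1.167 × 1.394 × 0.8346 = 1.358
R_B = 1.358 × 111 = 151 Ω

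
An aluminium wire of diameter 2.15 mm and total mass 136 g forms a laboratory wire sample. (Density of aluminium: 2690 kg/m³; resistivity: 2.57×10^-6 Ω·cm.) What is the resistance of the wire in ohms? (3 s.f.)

0.0986 Ω

ρ = 2.57×10^-6 Ω·cm = 2.57×10^-8 Ω·m
A = π(d/2)² = π(1.0750e-03 m)² = 3.6305e-06 m²
L = m/(density·A) = 0.136/(2690×3.6305e-06) = 13.93 m
R = ρL/A = (2.57×10^-8)(13.93)/(3.6305e-06) = 0.0986 Ω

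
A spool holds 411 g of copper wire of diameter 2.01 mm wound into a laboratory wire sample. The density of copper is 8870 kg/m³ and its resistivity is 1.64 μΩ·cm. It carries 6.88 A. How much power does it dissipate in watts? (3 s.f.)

ρ = 1.64 μΩ·cm = 1.64×10^-8 Ω·m
A = π(d/2)² = π(1.0050e-03 m)² = 3.1731e-06 m²
L = m/(density·A) = 0.411/(8870×3.1731e-06) = 14.6 m
R = ρL/A = (1.64×10^-8)(14.6)/(3.1731e-06) = 0.07547 Ω
P = I²R = (6.88)² × 0.07547 = 3.57 W

3.57 W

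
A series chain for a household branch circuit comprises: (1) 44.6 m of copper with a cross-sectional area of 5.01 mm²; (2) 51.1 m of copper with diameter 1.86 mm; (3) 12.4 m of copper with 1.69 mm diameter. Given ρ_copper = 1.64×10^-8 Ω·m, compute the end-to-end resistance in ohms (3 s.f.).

0.545 Ω

Seg 1: A = 5.01 mm² = 5.010e-06 m²
R_1 = (1.64×10^-8)(44.6)/(5.010e-06) = 0.146 Ω
Seg 2: A = π(d/2)² = π(9.3000e-04 m)² = 2.717e-06 m²
R_2 = (1.64×10^-8)(51.1)/(2.717e-06) = 0.3084 Ω
Seg 3: A = π(d/2)² = π(8.4500e-04 m)² = 2.243e-06 m²
R_3 = (1.64×10^-8)(12.4)/(2.243e-06) = 0.09066 Ω
R_total = R_1 + R_2 + R_3 = 0.545 Ω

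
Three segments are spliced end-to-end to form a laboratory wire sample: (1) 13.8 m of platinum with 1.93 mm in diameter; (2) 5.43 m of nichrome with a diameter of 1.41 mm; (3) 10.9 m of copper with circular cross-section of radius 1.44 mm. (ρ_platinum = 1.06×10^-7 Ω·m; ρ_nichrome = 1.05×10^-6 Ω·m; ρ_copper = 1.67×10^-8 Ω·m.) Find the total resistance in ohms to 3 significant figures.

4.18 Ω

Seg 1: A = π(d/2)² = π(9.6500e-04 m)² = 2.926e-06 m²
R_1 = (1.06×10^-7)(13.8)/(2.926e-06) = 0.5 Ω
Seg 2: A = π(d/2)² = π(7.0500e-04 m)² = 1.561e-06 m²
R_2 = (1.05×10^-6)(5.43)/(1.561e-06) = 3.651 Ω
Seg 3: A = πr² = π(1.4400e-03 m)² = 6.514e-06 m²
R_3 = (1.67×10^-8)(10.9)/(6.514e-06) = 0.02794 Ω
R_total = R_1 + R_2 + R_3 = 4.18 Ω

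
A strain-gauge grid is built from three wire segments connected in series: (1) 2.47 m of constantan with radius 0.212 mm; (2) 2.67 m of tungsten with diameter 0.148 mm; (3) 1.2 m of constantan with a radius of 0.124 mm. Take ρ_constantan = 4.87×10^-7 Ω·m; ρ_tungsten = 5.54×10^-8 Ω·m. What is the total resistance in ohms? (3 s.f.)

Seg 1: A = πr² = π(2.1200e-04 m)² = 1.412e-07 m²
R_1 = (4.87×10^-7)(2.47)/(1.412e-07) = 8.519 Ω
Seg 2: A = π(d/2)² = π(7.4000e-05 m)² = 1.720e-08 m²
R_2 = (5.54×10^-8)(2.67)/(1.720e-08) = 8.598 Ω
Seg 3: A = πr² = π(1.2400e-04 m)² = 4.831e-08 m²
R_3 = (4.87×10^-7)(1.2)/(4.831e-08) = 12.1 Ω
R_total = R_1 + R_2 + R_3 = 29.2 Ω

29.2 Ω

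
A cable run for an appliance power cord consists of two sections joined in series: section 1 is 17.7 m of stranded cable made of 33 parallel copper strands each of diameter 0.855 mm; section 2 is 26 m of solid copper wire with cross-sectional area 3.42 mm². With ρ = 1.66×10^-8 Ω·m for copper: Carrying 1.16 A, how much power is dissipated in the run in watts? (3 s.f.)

0.191 W

Section 1: A_strand = π(4.2750e-04)² = 5.741e-07 m²; R₁ = ρL/(N·A_s) = (1.66×10^-8)(17.7)/(33×5.741e-07) = 0.01551 Ω
Section 2: A = 3.42 mm² = 3.420e-06 m²
R₂ = (1.66×10^-8)(26)/(3.420e-06) = 0.1262 Ω
R = R₁ + R₂ = 0.1417 Ω
P = I²R = (1.16)² × 0.1417 = 0.191 W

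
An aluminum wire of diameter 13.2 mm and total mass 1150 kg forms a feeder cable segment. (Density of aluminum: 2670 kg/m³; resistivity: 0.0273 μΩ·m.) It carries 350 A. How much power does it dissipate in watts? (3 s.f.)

ρ = 0.0273 μΩ·m = 2.73×10^-8 Ω·m
A = π(d/2)² = π(6.6000e-03 m)² = 1.3685e-04 m²
L = m/(density·A) = 1150/(2670×1.3685e-04) = 3147 m
R = ρL/A = (2.73×10^-8)(3147)/(1.3685e-04) = 0.6279 Ω
P = I²R = (350)² × 0.6279 = 76900 W

76900 W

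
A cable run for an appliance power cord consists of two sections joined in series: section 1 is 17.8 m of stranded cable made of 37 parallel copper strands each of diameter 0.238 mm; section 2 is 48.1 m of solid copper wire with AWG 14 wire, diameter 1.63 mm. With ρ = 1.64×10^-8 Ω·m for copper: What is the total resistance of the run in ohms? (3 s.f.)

Section 1: A_strand = π(1.1900e-04)² = 4.449e-08 m²; R₁ = ρL/(N·A_s) = (1.64×10^-8)(17.8)/(37×4.449e-08) = 0.1773 Ω
Section 2: A = π(1.63/2 mm)² = π(8.1500e-04 m)² = 2.087e-06 m²
R₂ = (1.64×10^-8)(48.1)/(2.087e-06) = 0.378 Ω
R = R₁ + R₂ = 0.555 Ω

0.555 Ω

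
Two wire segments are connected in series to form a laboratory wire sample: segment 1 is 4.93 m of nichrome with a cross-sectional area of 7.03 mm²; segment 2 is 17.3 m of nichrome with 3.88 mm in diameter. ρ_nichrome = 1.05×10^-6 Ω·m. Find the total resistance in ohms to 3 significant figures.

2.27 Ω

Segment 1: A = 7.03 mm² = 7.030e-06 m²
R₁ = ρL/A = (1.05×10^-6)(4.93)/(7.030e-06) = 0.7363 Ω
Segment 2: A = π(d/2)² = π(1.9400e-03 m)² = 1.182e-05 m²
R₂ = (1.05×10^-6)(17.3)/(1.182e-05) = 1.536 Ω
R = R₁ + R₂ = 2.27 Ω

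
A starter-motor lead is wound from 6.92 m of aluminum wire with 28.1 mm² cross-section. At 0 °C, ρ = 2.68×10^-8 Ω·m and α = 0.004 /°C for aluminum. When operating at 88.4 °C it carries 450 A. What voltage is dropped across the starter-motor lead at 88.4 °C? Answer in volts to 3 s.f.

4.02 V

A = 28.1 mm² = 2.810e-05 m²
R₍0₎ = ρL/A = (2.68×10^-8)(6.92)/(2.810e-05) = 0.0066 Ω
R₍88.4₎ = R₍0₎(1 + αΔT) = 0.0066 × (1 + 0.004×88.4) = 0.008934 Ω
V = IR = 450 × 0.008934 = 4.02 V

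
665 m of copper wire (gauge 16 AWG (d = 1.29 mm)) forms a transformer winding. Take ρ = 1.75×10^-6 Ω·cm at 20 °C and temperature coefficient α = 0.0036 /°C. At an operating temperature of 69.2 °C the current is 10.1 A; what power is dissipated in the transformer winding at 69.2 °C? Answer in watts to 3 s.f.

ρ = 1.75×10^-6 Ω·cm = 1.75×10^-8 Ω·m
A = π(1.29/2 mm)² = π(6.4500e-04 m)² = 1.307e-06 m²
R₍20₎ = ρL/A = (1.75×10^-8)(665)/(1.307e-06) = 8.904 Ω
R₍69.2₎ = R₍20₎(1 + αΔT) = 8.904 × (1 + 0.0036×49.2) = 10.48 Ω
P = I²R = (10.1)² × 10.48 = 1070 W

1070 W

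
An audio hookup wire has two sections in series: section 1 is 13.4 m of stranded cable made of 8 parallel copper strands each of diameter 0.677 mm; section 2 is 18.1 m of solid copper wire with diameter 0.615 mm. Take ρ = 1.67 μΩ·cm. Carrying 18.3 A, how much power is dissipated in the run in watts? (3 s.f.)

ρ = 1.67 μΩ·cm = 1.67×10^-8 Ω·m
Section 1: A_strand = π(3.3850e-04)² = 3.600e-07 m²; R₁ = ρL/(N·A_s) = (1.67×10^-8)(13.4)/(8×3.600e-07) = 0.07771 Ω
Section 2: A = π(d/2)² = π(3.0750e-04 m)² = 2.971e-07 m²
R₂ = (1.67×10^-8)(18.1)/(2.971e-07) = 1.018 Ω
R = R₁ + R₂ = 1.095 Ω
P = I²R = (18.3)² × 1.095 = 367 W

367 W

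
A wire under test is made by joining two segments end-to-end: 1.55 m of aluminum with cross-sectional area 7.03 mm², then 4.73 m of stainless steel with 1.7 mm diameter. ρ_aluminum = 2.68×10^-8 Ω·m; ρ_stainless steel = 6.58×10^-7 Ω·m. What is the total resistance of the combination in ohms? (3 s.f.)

1.38 Ω

Segment 1: A = 7.03 mm² = 7.030e-06 m²
R₁ = ρL/A = (2.68×10^-8)(1.55)/(7.030e-06) = 0.005909 Ω
Segment 2: A = π(d/2)² = π(8.5000e-04 m)² = 2.270e-06 m²
R₂ = (6.58×10^-7)(4.73)/(2.270e-06) = 1.371 Ω
R = R₁ + R₂ = 1.38 Ω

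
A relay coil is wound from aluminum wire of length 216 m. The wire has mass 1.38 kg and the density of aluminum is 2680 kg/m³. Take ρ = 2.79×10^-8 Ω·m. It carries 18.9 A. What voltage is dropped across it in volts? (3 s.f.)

47.8 V

A = m/(density·L) = 1.38/(2680×216) = 2.3839e-06 m²
R = ρL/A = (2.79×10^-8)(216)/(2.3839e-06) = 2.528 Ω
V = IR = 18.9 × 2.528 = 47.8 V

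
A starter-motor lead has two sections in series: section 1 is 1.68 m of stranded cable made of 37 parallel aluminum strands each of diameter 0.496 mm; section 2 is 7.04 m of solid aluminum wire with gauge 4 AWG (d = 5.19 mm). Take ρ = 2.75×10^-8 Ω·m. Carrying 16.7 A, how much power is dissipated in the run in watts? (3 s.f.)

Section 1: A_strand = π(2.4800e-04)² = 1.932e-07 m²; R₁ = ρL/(N·A_s) = (2.75×10^-8)(1.68)/(37×1.932e-07) = 0.006462 Ω
Section 2: A = π(5.19/2 mm)² = π(2.5950e-03 m)² = 2.116e-05 m²
R₂ = (2.75×10^-8)(7.04)/(2.116e-05) = 0.009151 Ω
R = R₁ + R₂ = 0.01561 Ω
P = I²R = (16.7)² × 0.01561 = 4.35 W

4.35 W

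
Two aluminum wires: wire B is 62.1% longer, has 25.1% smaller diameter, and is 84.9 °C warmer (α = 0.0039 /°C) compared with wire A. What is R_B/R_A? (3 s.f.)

3.85

R ∝ ρL/d² with ρ ∝ (1+αΔT), so R_B/R_A = (1 + 62.1/100) × (1 − 25.1/100)⁻² × (1 + 0.0039×84.9)
= 1.621 × 1.782 × 1.331 = 3.85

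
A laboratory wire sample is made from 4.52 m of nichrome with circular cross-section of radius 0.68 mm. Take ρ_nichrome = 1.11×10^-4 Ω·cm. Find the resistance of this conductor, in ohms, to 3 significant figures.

3.45 Ω

ρ = 1.11×10^-4 Ω·cm = 1.11×10^-6 Ω·m
A = πr² = π(6.8000e-04 m)² = 1.453e-06 m²
R = ρL/A = (1.11×10^-6)(4.52 m)/(1.453e-06 m²) = 3.45 Ω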